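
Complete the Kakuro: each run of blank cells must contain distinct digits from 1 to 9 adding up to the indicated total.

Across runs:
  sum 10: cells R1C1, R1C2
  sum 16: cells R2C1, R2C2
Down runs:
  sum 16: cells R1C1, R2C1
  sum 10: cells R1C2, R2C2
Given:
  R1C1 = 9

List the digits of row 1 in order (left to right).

9 1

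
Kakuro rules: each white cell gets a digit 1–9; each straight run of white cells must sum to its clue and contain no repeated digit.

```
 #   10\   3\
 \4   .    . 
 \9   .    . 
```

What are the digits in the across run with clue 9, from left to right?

7, 2

4 in 2 cells must be {1,3}; 3 in 2 cells must be {1,2}.
The 4 across and the 3 down share only 1, so R1C2 = 1.
R2C2 = 3 − 1 = 2 completes the 3 down.
R1C1 = 4 − 1 = 3 completes the 4 across.
R2C1 = 9 − 2 = 7 completes the 9 across.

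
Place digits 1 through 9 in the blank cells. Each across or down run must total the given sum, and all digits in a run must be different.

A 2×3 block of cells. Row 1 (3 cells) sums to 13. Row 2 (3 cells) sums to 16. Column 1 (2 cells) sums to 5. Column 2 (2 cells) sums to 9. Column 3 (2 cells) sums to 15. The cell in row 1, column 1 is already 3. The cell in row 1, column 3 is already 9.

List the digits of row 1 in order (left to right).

3 1 9

(1,2) = 13 − 12 = 1 completes the 13 across.
(2,1) = 5 − 3 = 2 completes the 5 down.
(2,2) = 9 − 1 = 8 completes the 9 down.
(2,3) = 16 − 10 = 6 completes the 16 across.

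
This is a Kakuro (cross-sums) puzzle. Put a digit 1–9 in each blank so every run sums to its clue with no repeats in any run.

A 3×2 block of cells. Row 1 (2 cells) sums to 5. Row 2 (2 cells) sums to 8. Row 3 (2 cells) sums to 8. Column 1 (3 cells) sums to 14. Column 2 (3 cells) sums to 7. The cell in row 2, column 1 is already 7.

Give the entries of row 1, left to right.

7 in 3 cells must be {1,2,4}.
(2,2) = 8 − 7 = 1 completes the 8 across.
Given what's placed, (3,2) must be 2 to fit the 8 across and 7 down.
(1,2) = 7 − 3 = 4 completes the 7 down.
(3,1) = 8 − 2 = 6 completes the 8 across.
(1,1) = 5 − 4 = 1 completes the 5 across.

1 4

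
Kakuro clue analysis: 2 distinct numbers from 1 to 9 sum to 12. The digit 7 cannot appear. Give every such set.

{3,9}; {4,8}

2 distinct digits from 1–9 sum between 3 and 17.
Dropping sets that contain 7.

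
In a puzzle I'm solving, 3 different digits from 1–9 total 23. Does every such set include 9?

Yes

The only way to make 23 from 3 distinct digits is {6,8,9}, which contains 9.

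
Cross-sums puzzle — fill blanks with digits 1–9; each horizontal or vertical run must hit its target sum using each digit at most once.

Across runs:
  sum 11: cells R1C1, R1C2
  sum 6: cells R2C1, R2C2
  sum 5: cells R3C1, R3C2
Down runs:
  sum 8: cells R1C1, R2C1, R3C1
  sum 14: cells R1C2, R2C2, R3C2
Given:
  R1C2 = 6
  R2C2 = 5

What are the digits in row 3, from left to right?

2 3

R1C1 = 11 − 6 = 5 completes the 11 across.
R2C1 = 6 − 5 = 1 completes the 6 across.
R3C1 = 8 − 6 = 2 completes the 8 down.
R3C2 = 5 − 2 = 3 completes the 5 across.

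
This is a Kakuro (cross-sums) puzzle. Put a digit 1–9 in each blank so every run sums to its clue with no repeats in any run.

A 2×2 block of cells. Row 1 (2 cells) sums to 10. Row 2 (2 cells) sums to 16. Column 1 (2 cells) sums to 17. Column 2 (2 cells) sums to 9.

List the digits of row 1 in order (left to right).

8, 2

16 in 2 cells must be {7,9}; 17 in 2 cells must be {8,9}.
The 16 across and the 17 down share only 9, so (2,1) = 9.
(2,2) = 16 − 9 = 7 completes the 16 across.
(1,1) = 17 − 9 = 8 completes the 17 down.
(1,2) = 10 − 8 = 2 completes the 10 across.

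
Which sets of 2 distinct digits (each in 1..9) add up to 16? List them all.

2 distinct digits from 1–9 sum between 3 and 17.
Only one set works: {7,9}.

{7,9}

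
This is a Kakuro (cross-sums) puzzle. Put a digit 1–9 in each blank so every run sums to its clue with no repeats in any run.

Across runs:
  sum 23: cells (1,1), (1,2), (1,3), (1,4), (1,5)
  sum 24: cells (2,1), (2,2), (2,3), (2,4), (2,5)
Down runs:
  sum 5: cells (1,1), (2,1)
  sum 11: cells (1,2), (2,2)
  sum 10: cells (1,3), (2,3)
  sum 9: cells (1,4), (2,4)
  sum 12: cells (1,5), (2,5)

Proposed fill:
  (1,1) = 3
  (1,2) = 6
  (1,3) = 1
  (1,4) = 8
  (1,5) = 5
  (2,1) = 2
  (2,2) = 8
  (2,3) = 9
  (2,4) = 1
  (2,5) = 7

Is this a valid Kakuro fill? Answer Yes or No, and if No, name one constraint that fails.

No — the across run (2,1)–(2,5) sums to 27, not 24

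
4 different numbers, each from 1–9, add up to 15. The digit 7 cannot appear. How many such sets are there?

4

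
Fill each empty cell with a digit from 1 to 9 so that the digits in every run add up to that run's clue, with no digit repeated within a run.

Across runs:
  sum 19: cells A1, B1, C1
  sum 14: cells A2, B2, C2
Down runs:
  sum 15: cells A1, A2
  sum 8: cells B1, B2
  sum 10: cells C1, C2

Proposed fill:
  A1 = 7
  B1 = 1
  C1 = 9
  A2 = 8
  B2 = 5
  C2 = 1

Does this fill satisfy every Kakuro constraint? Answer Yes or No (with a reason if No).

No — the down run B1–B2 sums to 6, not 8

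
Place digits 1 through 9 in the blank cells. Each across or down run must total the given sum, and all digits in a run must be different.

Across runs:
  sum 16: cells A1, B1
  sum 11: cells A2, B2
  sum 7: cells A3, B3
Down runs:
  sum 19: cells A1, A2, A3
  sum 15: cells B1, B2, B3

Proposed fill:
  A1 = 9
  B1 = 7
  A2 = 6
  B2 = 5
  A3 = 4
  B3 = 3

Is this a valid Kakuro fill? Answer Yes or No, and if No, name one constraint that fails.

Yes

Across: 9+7=16; 6+5=11; 4+3=7. Down: 9+6+4=19; 7+5+3=15. No digit repeats within any run.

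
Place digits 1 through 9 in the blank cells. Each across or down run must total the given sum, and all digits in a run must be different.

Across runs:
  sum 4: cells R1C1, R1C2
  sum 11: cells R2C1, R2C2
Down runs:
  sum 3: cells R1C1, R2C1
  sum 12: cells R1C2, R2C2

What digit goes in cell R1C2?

3

4 in 2 cells must be {1,3}; 3 in 2 cells must be {1,2}.
The 4 across and the 3 down share only 1, so R1C1 = 1.
R1C2 = 4 − 1 = 3 completes the 4 across.
R2C1 = 3 − 1 = 2 completes the 3 down.
R2C2 = 11 − 2 = 9 completes the 11 across.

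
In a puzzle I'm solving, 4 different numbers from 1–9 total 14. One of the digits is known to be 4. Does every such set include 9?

Counterexample: {1,2,4,7} sums to 14 under that restriction without using 9.

No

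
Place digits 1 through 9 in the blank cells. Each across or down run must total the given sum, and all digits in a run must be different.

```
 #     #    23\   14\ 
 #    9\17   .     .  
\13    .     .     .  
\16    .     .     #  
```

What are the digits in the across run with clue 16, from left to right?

7 9

17 in 2 cells must be {8,9}; 16 in 2 cells must be {7,9}; 23 in 3 cells must be {6,8,9}.
The 16 across and the 9 down share only 7, so R3C1 = 7.
R3C2 = 16 − 7 = 9 completes the 16 across.
R1C2 = 8: the only remaining digit allowed by both the 17 across and the 23 down.
R1C3 = 17 − 8 = 9 completes the 17 across.
R2C1 = 9 − 7 = 2 completes the 9 down.
R2C2 = 23 − 17 = 6 completes the 23 down.
R2C3 = 13 − 8 = 5 completes the 13 across.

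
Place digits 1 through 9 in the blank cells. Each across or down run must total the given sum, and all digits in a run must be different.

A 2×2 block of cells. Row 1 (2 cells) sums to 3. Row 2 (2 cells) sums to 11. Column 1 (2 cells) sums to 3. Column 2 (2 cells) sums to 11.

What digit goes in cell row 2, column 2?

3 in 2 cells must be {1,2}.
The 3 across and the 11 down share only 2, so (1,2) = 2.
The 11 across and the 3 down share only 2, so (2,1) = 2.
(2,2) = 11 − 2 = 9 completes the 11 across.
(1,1) = 3 − 2 = 1 completes the 3 across.

9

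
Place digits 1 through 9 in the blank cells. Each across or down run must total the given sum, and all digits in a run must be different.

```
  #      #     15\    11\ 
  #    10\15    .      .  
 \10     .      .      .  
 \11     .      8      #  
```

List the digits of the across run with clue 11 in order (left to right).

R1C2 = 6: the only remaining digit allowed by both the 15 across and the 15 down.
R1C3 = 15 − 6 = 9 completes the 15 across.
R2C2 = 15 − 14 = 1 completes the 15 down.
R2C3 = 11 − 9 = 2 completes the 11 down.
R3C1 = 11 − 8 = 3 completes the 11 across.
R2C1 = 10 − 3 = 7 completes the 10 across.

3 8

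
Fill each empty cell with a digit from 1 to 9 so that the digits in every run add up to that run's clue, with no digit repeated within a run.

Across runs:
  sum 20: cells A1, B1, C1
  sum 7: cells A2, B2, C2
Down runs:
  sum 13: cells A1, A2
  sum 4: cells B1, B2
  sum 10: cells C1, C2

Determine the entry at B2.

7 in 3 cells must be {1,2,4}; 4 in 2 cells must be {1,3}.
The 20 across and the 4 down share only 3, so B1 = 3.
The 7 across and the 13 down share only 4, so A2 = 4.
B2 = 4 − 3 = 1 completes the 4 down.
C2 = 7 − 5 = 2 completes the 7 across.
A1 = 13 − 4 = 9 completes the 13 down.
C1 = 20 − 12 = 8 completes the 20 across.

1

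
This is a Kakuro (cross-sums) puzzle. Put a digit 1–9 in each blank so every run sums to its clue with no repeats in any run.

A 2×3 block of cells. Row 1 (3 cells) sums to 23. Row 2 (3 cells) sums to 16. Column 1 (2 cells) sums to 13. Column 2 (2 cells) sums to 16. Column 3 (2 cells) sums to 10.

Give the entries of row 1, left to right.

23 in 3 cells must be {6,8,9}; 16 in 2 cells must be {7,9}.
The 23 across and the 16 down share only 9, so (1,2) = 9.
(2,2) = 16 − 9 = 7 completes the 16 down.
Nothing is forced directly, so branch on (1,1), whose candidates are 6 or 8. If (1,1) = 6: that forces (1,3) = 8, after which (2,1) would have to be in {1,3,4,5,6,8} for the 16 across but in {7} for the 13 down — contradiction. So (1,1) = 8.
(1,3) = 23 − 17 = 6 completes the 23 across.
(2,1) = 13 − 8 = 5 completes the 13 down.
(2,3) = 16 − 12 = 4 completes the 16 across.

8 9 6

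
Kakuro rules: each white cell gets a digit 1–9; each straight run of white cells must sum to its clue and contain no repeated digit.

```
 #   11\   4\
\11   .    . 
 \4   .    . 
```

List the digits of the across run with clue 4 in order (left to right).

3 1

4 in 2 cells must be {1,3}.
The 11 across and the 4 down share only 3, so R1C2 = 3.
The 4 across and the 11 down share only 3, so R2C1 = 3.
R2C2 = 4 − 3 = 1 completes the 4 across.
R1C1 = 11 − 3 = 8 completes the 11 across.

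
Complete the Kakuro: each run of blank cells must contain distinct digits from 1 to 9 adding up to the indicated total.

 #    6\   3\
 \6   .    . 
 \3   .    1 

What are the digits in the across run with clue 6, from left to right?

4, 2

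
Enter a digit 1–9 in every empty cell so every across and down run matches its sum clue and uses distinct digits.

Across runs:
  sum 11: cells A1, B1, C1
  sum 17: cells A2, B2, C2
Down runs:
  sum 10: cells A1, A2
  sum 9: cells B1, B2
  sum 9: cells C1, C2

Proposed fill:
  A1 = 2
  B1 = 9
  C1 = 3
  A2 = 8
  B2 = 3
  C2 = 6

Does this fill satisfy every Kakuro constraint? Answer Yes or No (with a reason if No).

No — the across run A1–C1 sums to 14, not 11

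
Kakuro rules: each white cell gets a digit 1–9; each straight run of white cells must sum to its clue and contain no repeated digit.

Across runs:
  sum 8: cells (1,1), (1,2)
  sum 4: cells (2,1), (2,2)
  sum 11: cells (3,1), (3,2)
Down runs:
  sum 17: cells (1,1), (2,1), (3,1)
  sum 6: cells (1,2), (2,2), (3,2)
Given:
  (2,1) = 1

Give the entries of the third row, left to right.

4 in 2 cells must be {1,3}; 6 in 3 cells must be {1,2,3}.
(1,1) = 7: the only remaining digit allowed by both the 8 across and the 17 down.
(1,2) = 8 − 7 = 1 completes the 8 across.
(2,2) = 4 − 1 = 3 completes the 4 across.
(3,1) = 17 − 8 = 9 completes the 17 down.
(3,2) = 11 − 9 = 2 completes the 11 across.

9, 2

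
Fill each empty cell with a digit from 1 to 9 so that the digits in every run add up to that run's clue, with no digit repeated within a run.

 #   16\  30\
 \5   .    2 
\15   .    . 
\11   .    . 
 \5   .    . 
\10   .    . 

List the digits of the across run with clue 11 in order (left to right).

4 7

16 in 5 cells must be {1,2,3,4,6}.
R1C1 = 5 − 2 = 3 completes the 5 across.
R2C1 = 6: the only remaining digit allowed by both the 15 across and the 16 down.
R2C2 = 15 − 6 = 9 completes the 15 across.
Given what's placed, R4C2 must be 4 to fit the 5 across and 30 down.
R4C1 = 5 − 4 = 1 completes the 5 across.
No cell is forced outright now. R3C1 can only be 2 or 4 (the digits allowed by both its 11 across and its 16 down). If R3C1 = 2: then R3C2 would have to be in {9} for the 11 across but in {7,8} for the 30 down — contradiction. So R3C1 = 4.
R3C2 = 11 − 4 = 7 completes the 11 across.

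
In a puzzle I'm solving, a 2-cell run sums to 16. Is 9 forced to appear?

The only way to make 16 from 2 distinct digits is {7,9}, which contains 9.

Yes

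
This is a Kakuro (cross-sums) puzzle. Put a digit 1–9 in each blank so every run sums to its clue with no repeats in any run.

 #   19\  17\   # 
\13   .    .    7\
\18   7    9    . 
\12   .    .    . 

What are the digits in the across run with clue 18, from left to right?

R2C3 = 18 − 16 = 2 completes the 18 across.
R3C3 = 7 − 2 = 5 completes the 7 down.
Nothing is forced directly, so branch on R3C1, whose candidates are 3 or 4. If R3C1 = 3: that forces R1C1 = 9, after which R1C2 would have to be in {4} for the 13 across but in {1,2,3,5,6,7} for the 17 down — contradiction. So R3C1 = 4.
R1C1 = 19 − 11 = 8 completes the 19 down.
R1C2 = 13 − 8 = 5 completes the 13 across.
R3C2 = 12 − 9 = 3 completes the 12 across.

7, 9, 2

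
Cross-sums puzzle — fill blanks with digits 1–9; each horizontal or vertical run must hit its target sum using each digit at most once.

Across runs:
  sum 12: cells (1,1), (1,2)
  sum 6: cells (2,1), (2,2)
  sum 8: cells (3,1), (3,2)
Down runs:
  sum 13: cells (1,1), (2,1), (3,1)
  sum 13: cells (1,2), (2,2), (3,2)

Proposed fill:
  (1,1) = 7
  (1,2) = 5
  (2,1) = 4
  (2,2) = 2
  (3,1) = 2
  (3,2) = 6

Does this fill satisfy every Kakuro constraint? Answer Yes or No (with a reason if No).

Yes

Across: 7+5=12; 4+2=6; 2+6=8. Down: 7+4+2=13; 5+2+6=13. No digit repeats within any run.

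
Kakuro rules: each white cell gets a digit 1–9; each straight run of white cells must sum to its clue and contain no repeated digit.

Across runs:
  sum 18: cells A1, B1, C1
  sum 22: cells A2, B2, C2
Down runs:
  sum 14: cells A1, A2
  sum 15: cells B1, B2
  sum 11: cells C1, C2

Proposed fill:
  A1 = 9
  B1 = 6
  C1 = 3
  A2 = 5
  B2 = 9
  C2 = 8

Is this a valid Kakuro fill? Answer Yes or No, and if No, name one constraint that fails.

Yes

Across: 9+6+3=18; 5+9+8=22. Down: 9+5=14; 6+9=15; 3+8=11. No digit repeats within any run.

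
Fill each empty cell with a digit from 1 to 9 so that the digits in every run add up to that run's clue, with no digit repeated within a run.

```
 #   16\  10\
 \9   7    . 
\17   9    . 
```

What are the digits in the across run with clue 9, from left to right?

17 in 2 cells must be {8,9}; 16 in 2 cells must be {7,9}.
R1C2 = 9 − 7 = 2 completes the 9 across.
R2C2 = 17 − 9 = 8 completes the 17 across.

7 2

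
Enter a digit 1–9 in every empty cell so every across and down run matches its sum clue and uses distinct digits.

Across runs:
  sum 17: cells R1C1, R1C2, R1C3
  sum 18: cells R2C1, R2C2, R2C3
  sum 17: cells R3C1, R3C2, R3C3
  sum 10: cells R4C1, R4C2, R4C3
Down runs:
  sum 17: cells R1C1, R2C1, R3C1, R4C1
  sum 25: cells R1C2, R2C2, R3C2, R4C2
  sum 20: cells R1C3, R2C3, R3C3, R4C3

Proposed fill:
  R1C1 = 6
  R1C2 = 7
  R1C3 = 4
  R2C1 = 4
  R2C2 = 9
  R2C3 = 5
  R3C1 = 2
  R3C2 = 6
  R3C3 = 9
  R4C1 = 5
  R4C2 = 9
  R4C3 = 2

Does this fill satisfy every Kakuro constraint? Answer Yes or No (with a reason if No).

No — the down run R1C2–R4C2 sums to 31, not 25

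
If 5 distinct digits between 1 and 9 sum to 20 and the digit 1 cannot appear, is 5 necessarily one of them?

The only way to make 20 from 5 distinct digits under that restriction is {2,3,4,5,6}, which contains 5.

Yes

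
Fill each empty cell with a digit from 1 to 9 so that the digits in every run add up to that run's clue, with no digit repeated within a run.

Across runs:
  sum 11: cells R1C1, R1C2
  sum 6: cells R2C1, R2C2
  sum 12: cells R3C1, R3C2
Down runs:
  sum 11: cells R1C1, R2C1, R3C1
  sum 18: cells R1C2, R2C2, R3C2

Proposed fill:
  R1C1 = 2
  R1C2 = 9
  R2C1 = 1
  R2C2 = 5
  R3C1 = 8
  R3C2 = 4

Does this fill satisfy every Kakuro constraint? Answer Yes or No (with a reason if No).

Across: 2+9=11; 1+5=6; 8+4=12. Down: 2+1+8=11; 9+5+4=18. No digit repeats within any run.

Yes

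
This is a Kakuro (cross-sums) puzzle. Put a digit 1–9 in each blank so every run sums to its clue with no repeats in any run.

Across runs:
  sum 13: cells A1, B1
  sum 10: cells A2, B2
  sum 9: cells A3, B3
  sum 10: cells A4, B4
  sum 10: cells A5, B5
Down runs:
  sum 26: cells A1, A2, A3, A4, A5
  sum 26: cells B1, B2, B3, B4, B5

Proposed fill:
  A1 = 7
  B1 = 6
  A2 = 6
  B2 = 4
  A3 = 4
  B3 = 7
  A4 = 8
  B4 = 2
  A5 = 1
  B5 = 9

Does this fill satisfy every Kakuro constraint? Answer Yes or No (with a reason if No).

No — the across run A3–B3 sums to 11, not 9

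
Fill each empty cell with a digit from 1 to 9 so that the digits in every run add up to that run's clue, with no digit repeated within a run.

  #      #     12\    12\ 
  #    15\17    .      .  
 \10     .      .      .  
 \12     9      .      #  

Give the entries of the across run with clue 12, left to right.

17 in 2 cells must be {8,9}.
R2C1 = 15 − 9 = 6 completes the 15 down.
R2C3 = 3: the only remaining digit allowed by both the 10 across and the 12 down.
R3C2 = 12 − 9 = 3 completes the 12 across.
R1C2 = 8: the only remaining digit allowed by both the 17 across and the 12 down.
R1C3 = 17 − 8 = 9 completes the 17 across.
R2C2 = 10 − 9 = 1 completes the 10 across.

9 3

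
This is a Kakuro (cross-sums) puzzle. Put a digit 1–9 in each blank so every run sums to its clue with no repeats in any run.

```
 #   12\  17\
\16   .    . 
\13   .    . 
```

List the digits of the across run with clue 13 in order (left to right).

16 in 2 cells must be {7,9}; 17 in 2 cells must be {8,9}.
The 16 across and the 17 down share only 9, so R1C2 = 9.
R2C2 = 17 − 9 = 8 completes the 17 down.
R1C1 = 16 − 9 = 7 completes the 16 across.
R2C1 = 13 − 8 = 5 completes the 13 across.

5 8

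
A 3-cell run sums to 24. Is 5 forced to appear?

No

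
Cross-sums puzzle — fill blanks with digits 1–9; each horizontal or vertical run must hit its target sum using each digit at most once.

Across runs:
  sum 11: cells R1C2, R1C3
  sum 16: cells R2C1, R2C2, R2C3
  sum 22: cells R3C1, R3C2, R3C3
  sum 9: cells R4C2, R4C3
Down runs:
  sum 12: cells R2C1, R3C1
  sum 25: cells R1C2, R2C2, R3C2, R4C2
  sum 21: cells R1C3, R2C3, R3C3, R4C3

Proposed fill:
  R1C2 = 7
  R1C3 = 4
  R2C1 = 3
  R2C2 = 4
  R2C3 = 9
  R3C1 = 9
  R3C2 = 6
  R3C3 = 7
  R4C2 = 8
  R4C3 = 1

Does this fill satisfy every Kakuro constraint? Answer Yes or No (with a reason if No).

Yes

Across: 7+4=11; 3+4+9=16; 9+6+7=22; 8+1=9. Down: 3+9=12; 7+4+6+8=25; 4+9+7+1=21. No digit repeats within any run.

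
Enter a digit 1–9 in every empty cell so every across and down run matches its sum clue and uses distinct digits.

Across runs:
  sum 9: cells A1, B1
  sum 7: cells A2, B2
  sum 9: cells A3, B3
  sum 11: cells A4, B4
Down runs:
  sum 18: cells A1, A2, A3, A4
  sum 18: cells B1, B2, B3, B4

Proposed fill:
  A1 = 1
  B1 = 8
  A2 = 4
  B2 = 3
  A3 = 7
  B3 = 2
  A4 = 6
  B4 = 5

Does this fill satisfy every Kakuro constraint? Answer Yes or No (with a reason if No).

Across: 1+8=9; 4+3=7; 7+2=9; 6+5=11. Down: 1+4+7+6=18; 8+3+2+5=18. No digit repeats within any run.

Yes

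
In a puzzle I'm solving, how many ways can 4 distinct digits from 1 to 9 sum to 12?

4 distinct digits from 1–9 sum between 10 and 30.
Enumerating: {1,2,3,6}, {1,2,4,5}.

2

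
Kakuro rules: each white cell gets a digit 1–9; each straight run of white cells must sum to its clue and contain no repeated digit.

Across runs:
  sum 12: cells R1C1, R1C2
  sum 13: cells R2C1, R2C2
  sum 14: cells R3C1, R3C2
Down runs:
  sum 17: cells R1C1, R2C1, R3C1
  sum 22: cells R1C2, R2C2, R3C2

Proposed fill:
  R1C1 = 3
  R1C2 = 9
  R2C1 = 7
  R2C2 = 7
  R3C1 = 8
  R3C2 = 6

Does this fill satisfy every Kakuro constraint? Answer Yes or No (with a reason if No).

No — the across run R2C1–R2C2 sums to 14, not 13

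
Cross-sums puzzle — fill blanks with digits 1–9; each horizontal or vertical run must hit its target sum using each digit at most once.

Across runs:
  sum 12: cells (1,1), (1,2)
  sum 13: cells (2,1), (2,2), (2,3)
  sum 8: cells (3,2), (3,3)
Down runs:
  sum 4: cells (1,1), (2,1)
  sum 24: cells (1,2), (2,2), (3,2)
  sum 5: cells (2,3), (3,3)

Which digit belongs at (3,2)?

7

4 in 2 cells must be {1,3}; 24 in 3 cells must be {7,8,9}.
The 12 across and the 4 down share only 3, so (1,1) = 3.
(1,2) = 12 − 3 = 9 completes the 12 across.
(2,1) = 4 − 3 = 1 completes the 4 down.
(3,2) = 7: the only remaining digit allowed by both the 8 across and the 24 down.
(3,3) = 8 − 7 = 1 completes the 8 across.
(2,2) = 24 − 16 = 8 completes the 24 down.
(2,3) = 13 − 9 = 4 completes the 13 across.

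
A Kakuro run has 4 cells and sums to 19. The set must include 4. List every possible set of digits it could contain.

{1,4,5,9}; {1,4,6,8}; {2,4,5,8}; {2,4,6,7}; {3,4,5,7}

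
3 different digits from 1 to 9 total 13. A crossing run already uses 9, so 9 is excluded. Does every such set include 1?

Counterexample: {2,3,8} sums to 13 under that restriction without using 1.

No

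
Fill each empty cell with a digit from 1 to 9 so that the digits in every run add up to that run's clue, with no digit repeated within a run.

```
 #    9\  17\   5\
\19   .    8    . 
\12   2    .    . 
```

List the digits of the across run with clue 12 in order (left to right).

2, 9, 1

17 in 2 cells must be {8,9}.
R1C1 = 9 − 2 = 7 completes the 9 down.
R1C3 = 19 − 15 = 4 completes the 19 across.
R2C2 = 17 − 8 = 9 completes the 17 down.
R2C3 = 12 − 11 = 1 completes the 12 across.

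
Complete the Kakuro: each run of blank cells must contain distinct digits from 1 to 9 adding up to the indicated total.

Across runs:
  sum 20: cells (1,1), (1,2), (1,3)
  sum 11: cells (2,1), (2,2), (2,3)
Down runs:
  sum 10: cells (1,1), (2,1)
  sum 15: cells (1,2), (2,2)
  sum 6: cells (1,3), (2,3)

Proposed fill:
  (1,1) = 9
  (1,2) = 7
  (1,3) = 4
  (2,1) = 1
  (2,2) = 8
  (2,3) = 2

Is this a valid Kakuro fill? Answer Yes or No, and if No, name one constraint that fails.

Across: 9+7+4=20; 1+8+2=11. Down: 9+1=10; 7+8=15; 4+2=6. No digit repeats within any run.

Yes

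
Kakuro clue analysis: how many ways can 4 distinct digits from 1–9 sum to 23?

9

4 distinct digits from 1–9 sum between 10 and 30.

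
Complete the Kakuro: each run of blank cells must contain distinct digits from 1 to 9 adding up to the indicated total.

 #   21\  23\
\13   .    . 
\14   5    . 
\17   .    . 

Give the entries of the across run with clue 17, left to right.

17 in 2 cells must be {8,9}; 23 in 3 cells must be {6,8,9}.
R2C2 = 14 − 5 = 9 completes the 14 across.
Given what's placed, R3C1 must be 9 to fit the 17 across and 21 down.
R3C2 = 17 − 9 = 8 completes the 17 across.
R1C1 = 21 − 14 = 7 completes the 21 down.
R1C2 = 13 − 7 = 6 completes the 13 across.

9, 8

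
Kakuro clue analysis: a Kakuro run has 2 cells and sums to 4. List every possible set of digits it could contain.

{1,3}

2 distinct digits from 1–9 sum between 3 and 17.
Only one set works: {1,3}.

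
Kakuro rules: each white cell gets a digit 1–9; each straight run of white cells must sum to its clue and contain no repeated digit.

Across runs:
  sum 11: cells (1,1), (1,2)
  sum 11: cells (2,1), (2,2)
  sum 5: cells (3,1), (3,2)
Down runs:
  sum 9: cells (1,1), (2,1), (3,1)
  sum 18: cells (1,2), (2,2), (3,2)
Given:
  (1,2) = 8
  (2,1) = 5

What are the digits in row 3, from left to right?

1 4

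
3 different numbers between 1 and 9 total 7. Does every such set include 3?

No

The only way to make 7 from 3 distinct digits is {1,2,4}, which does not contain 3.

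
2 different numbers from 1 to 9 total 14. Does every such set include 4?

No

Counterexample: {5,9} sums to 14 without using 4.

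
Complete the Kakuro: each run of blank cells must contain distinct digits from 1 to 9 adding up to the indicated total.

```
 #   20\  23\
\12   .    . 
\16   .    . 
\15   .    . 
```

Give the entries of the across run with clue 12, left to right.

4, 8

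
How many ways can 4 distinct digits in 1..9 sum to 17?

9

4 distinct digits from 1–9 sum between 10 and 30.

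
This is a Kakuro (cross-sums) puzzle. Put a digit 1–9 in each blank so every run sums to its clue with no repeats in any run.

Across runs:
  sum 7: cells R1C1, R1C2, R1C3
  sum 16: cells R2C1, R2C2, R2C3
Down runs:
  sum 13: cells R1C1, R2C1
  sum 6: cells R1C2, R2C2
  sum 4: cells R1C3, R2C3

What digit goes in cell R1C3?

1

7 in 3 cells must be {1,2,4}; 4 in 2 cells must be {1,3}.
The 7 across and the 13 down share only 4, so R1C1 = 4.
Given what's placed, R1C3 must be 1 to fit the 7 across and 4 down.
R2C1 = 13 − 4 = 9 completes the 13 down.
R2C3 = 4 − 1 = 3 completes the 4 down.
R1C2 = 7 − 5 = 2 completes the 7 across.
R2C2 = 16 − 12 = 4 completes the 16 across.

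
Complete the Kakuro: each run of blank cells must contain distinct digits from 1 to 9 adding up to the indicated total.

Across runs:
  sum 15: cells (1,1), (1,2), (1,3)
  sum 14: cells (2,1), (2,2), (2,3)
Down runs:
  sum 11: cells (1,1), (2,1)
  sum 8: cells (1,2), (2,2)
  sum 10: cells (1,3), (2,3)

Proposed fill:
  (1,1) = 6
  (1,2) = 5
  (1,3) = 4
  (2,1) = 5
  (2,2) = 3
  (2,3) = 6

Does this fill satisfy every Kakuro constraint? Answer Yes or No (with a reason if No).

Across: 6+5+4=15; 5+3+6=14. Down: 6+5=11; 5+3=8; 4+6=10. No digit repeats within any run.

Yes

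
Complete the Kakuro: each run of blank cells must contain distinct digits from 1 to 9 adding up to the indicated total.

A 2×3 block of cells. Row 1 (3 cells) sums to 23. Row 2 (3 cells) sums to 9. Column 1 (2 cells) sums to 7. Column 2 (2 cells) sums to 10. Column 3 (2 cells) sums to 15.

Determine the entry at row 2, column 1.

1

23 in 3 cells must be {6,8,9}.
The 23 across and the 7 down share only 6, so (1,1) = 6.
(2,1) = 7 − 6 = 1 completes the 7 down.
Given what's placed, (2,3) must be 6 to fit the 9 across and 15 down.
(1,3) = 15 − 6 = 9 completes the 15 down.
(2,2) = 9 − 7 = 2 completes the 9 across.
(1,2) = 23 − 15 = 8 completes the 23 across.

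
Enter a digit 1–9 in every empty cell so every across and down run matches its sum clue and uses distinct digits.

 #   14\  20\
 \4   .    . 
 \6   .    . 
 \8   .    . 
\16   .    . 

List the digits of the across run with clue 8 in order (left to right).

4 in 2 cells must be {1,3}; 16 in 2 cells must be {7,9}.
Only 7 fits R4C1 under both its across sum 16 and down sum 14.
R4C2 = 16 − 7 = 9 completes the 16 across.
Given what's placed, R1C1 must be 1 to fit the 4 across and 14 down.
R1C2 = 4 − 1 = 3 completes the 4 across.
R3C1 = 2: the only remaining digit allowed by both the 8 across and the 14 down.
R3C2 = 8 − 2 = 6 completes the 8 across.

2, 6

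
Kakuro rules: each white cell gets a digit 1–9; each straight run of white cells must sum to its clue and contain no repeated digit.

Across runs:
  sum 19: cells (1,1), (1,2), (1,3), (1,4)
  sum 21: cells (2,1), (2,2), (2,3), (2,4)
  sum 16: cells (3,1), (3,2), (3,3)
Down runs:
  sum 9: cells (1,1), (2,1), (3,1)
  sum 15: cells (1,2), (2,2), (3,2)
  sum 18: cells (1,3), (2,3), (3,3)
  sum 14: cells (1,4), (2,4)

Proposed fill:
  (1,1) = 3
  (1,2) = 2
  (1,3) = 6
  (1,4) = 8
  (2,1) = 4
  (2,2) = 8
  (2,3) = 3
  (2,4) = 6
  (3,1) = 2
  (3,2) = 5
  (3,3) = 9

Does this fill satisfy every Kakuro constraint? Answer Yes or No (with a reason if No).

Yes

Across: 3+2+6+8=19; 4+8+3+6=21; 2+5+9=16. Down: 3+4+2=9; 2+8+5=15; 6+3+9=18; 8+6=14. No digit repeats within any run.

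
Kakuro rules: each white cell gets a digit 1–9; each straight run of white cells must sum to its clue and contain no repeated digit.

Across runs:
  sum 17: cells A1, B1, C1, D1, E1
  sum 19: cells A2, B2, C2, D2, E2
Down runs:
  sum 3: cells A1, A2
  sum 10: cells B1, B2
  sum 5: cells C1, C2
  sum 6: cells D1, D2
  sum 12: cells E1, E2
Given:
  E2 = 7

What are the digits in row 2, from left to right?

3 in 2 cells must be {1,2}.
E1 = 12 − 7 = 5 completes the 12 down.
Nothing is forced directly, so branch on D1, whose candidates are 1 or 2. If D1 = 2: that forces A1 = 1, C1 = 3, A2 = 2, after which C2 would have to be in {1,3,4,5,6} for the 19 across but in {2} for the 5 down — contradiction. So D1 = 1.
A1 = 2: the only remaining digit allowed by both the 17 across and the 3 down.
Given what's placed, C1 must be 3 to fit the 17 across and 5 down.
A2 = 3 − 2 = 1 completes the 3 down.
C2 = 5 − 3 = 2 completes the 5 down.
D2 = 6 − 1 = 5 completes the 6 down.
B1 = 17 − 11 = 6 completes the 17 across.
B2 = 19 − 15 = 4 completes the 19 across.

1 4 2 5 7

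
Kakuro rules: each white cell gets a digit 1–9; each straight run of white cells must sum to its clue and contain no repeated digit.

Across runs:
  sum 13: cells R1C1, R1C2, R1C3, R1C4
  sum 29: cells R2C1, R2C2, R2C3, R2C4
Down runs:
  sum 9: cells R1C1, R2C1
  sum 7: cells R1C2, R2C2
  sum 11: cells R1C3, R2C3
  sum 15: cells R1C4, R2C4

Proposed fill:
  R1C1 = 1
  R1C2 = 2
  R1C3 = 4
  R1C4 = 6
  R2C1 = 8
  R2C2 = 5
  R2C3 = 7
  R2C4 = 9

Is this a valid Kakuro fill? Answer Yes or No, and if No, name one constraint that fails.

Yes

Across: 1+2+4+6=13; 8+5+7+9=29. Down: 1+8=9; 2+5=7; 4+7=11; 6+9=15. No digit repeats within any run.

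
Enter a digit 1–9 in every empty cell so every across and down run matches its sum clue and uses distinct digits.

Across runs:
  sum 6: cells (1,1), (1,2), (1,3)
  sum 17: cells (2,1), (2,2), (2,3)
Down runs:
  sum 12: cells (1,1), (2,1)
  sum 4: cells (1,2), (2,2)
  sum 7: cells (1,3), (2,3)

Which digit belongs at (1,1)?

3

6 in 3 cells must be {1,2,3}; 4 in 2 cells must be {1,3}.
The 6 across and the 12 down share only 3, so (1,1) = 3.
Given what's placed, (1,2) must be 1 to fit the 6 across and 4 down.
(1,3) = 6 − 4 = 2 completes the 6 across.
(2,1) = 12 − 3 = 9 completes the 12 down.
(2,2) = 4 − 1 = 3 completes the 4 down.
(2,3) = 17 − 12 = 5 completes the 17 across.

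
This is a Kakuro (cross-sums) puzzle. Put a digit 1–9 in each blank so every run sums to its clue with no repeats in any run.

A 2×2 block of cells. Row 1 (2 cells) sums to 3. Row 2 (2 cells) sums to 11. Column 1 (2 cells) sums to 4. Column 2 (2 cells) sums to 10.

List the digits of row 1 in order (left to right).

1 2

3 in 2 cells must be {1,2}; 4 in 2 cells must be {1,3}.
The 3 across and the 4 down share only 1, so (1,1) = 1.
(1,2) = 3 − 1 = 2 completes the 3 across.
(2,1) = 4 − 1 = 3 completes the 4 down.
(2,2) = 11 − 3 = 8 completes the 11 across.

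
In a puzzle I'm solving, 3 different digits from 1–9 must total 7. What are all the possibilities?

3 distinct digits from 1–9 sum between 6 and 24.
Only one set works: {1,2,4}.

{1,2,4}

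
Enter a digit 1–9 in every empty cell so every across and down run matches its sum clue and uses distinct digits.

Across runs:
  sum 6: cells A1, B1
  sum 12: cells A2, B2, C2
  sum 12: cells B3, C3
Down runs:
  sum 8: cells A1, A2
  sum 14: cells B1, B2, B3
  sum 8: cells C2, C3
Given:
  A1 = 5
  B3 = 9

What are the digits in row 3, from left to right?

9 3

B1 = 6 − 5 = 1 completes the 6 across.
A2 = 8 − 5 = 3 completes the 8 down.
B2 = 14 − 10 = 4 completes the 14 down.
C2 = 12 − 7 = 5 completes the 12 across.
C3 = 12 − 9 = 3 completes the 12 across.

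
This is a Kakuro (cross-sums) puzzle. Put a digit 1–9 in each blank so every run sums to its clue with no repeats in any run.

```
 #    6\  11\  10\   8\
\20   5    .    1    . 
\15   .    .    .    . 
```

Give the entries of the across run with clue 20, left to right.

5, 8, 1, 6

R1C4 = 6: the only remaining digit allowed by both the 20 across and the 8 down.
R2C1 = 6 − 5 = 1 completes the 6 down.
R2C3 = 10 − 1 = 9 completes the 10 down.
R2C4 = 8 − 6 = 2 completes the 8 down.
R1C2 = 20 − 12 = 8 completes the 20 across.
R2C2 = 15 − 12 = 3 completes the 15 across.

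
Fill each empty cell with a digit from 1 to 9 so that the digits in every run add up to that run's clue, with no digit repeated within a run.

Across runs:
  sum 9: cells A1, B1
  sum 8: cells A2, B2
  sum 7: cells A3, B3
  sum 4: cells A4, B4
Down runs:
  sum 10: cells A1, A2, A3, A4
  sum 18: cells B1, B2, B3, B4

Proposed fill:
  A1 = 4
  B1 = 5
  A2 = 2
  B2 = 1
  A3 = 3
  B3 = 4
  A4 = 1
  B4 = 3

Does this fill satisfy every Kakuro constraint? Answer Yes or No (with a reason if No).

No — the down run B1–B4 sums to 13, not 18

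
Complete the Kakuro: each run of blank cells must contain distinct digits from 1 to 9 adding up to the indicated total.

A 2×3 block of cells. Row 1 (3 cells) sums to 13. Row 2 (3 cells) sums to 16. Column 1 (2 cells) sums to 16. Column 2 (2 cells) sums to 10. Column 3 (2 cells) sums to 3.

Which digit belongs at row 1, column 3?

2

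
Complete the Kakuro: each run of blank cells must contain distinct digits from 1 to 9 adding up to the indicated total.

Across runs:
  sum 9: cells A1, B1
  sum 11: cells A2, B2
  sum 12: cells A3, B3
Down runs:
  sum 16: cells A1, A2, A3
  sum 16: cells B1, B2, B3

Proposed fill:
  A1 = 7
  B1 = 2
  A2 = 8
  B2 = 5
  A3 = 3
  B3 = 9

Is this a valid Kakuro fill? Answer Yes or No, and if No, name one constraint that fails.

No — the down run A1–A3 sums to 18, not 16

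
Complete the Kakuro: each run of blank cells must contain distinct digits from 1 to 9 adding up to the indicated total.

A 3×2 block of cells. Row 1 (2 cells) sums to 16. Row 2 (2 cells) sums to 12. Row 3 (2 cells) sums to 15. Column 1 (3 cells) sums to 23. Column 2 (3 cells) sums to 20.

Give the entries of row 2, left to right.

16 in 2 cells must be {7,9}; 23 in 3 cells must be {6,8,9}.
The 16 across and the 23 down share only 9, so (1,1) = 9.
(1,2) = 16 − 9 = 7 completes the 16 across.
Given what's placed, (2,1) must be 8 to fit the 12 across and 23 down.
(2,2) = 12 − 8 = 4 completes the 12 across.
(3,1) = 23 − 17 = 6 completes the 23 down.
(3,2) = 15 − 6 = 9 completes the 15 across.

8 4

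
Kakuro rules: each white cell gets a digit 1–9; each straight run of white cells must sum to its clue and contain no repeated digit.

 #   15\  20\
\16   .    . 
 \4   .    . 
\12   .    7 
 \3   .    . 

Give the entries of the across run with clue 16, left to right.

7 9

16 in 2 cells must be {7,9}; 4 in 2 cells must be {1,3}; 3 in 2 cells must be {1,2}.
Given what's placed, R1C2 must be 9 to fit the 16 across and 20 down.
R3C1 = 12 − 7 = 5 completes the 12 across.
R4C2 = 1: the only remaining digit allowed by both the 3 across and the 20 down.
R1C1 = 16 − 9 = 7 completes the 16 across.
R2C1 = 1: the only remaining digit allowed by both the 4 across and the 15 down.
R2C2 = 4 − 1 = 3 completes the 4 across.
R4C1 = 3 − 1 = 2 completes the 3 across.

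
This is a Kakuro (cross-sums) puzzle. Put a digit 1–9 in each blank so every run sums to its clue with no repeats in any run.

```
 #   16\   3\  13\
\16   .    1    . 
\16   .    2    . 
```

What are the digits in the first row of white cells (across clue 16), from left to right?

16 in 2 cells must be {7,9}; 3 in 2 cells must be {1,2}.
Given what's placed, R2C1 must be 9 to fit the 16 across and 16 down.
R2C3 = 16 − 11 = 5 completes the 16 across.
R1C1 = 16 − 9 = 7 completes the 16 down.
R1C3 = 16 − 8 = 8 completes the 16 across.

7 1 8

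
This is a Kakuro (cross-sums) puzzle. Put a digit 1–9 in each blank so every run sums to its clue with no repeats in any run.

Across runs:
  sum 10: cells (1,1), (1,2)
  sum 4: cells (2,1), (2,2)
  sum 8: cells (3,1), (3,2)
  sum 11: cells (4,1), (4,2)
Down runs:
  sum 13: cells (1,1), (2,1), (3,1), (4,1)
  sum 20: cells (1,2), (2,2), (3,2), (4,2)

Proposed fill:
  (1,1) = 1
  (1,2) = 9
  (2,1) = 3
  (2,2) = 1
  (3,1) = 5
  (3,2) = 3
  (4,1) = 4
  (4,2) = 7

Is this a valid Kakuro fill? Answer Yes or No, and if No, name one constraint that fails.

Across: 1+9=10; 3+1=4; 5+3=8; 4+7=11. Down: 1+3+5+4=13; 9+1+3+7=20. No digit repeats within any run.

Yes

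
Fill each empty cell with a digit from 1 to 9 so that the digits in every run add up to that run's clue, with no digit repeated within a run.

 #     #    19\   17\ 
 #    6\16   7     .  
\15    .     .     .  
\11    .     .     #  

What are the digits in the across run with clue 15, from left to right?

4 3 8

16 in 2 cells must be {7,9}; 17 in 2 cells must be {8,9}.
R1C3 = 16 − 7 = 9 completes the 16 across.
R2C3 = 17 − 9 = 8 completes the 17 down.
No cell is forced outright now. R2C2 can only be 3 or 4 (the digits allowed by both its 15 across and its 19 down). If R2C2 = 4: then R2C1 would have to be in {3} for the 15 across but in {1,2,4,5} for the 6 down — contradiction. So R2C2 = 3.
R2C1 = 15 − 11 = 4 completes the 15 across.
R3C1 = 6 − 4 = 2 completes the 6 down.
R3C2 = 11 − 2 = 9 completes the 11 across.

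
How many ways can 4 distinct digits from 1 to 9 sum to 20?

4 distinct digits from 1–9 sum between 10 and 30.

12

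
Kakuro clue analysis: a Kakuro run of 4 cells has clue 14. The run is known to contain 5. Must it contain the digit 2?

Every partition of 14 into 4 distinct digits under that restriction includes 2: {1,2,5,6}, {2,3,4,5}.

Yes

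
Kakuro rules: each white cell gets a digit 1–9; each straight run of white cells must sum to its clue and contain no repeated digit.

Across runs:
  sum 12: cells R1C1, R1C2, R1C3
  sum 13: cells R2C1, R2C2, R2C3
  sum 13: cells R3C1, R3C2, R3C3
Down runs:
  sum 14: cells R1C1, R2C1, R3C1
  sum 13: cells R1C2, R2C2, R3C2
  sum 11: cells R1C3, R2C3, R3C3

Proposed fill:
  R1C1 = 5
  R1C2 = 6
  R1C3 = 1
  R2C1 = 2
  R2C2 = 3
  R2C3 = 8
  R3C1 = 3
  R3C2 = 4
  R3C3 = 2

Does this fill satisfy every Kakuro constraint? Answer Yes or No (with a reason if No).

No — the across run R3C1–R3C3 sums to 9, not 13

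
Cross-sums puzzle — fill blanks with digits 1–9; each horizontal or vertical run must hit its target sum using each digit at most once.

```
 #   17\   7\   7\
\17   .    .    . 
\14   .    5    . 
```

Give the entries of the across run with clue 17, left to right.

17 in 2 cells must be {8,9}.
R1C2 = 7 − 5 = 2 completes the 7 down.
Given what's placed, R1C3 must be 6 to fit the 17 across and 7 down.
Given what's placed, R2C1 must be 8 to fit the 14 across and 17 down.
R2C3 = 14 − 13 = 1 completes the 14 across.
R1C1 = 17 − 8 = 9 completes the 17 across.

9 2 6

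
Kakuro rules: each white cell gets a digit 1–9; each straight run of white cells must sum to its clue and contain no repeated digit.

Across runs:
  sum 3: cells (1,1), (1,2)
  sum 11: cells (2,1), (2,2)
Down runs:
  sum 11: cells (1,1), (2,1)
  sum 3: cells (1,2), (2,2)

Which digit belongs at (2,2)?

2

3 in 2 cells must be {1,2}.
The 3 across and the 11 down share only 2, so (1,1) = 2.
(1,2) = 3 − 2 = 1 completes the 3 across.
(2,1) = 11 − 2 = 9 completes the 11 down.
(2,2) = 11 − 9 = 2 completes the 11 across.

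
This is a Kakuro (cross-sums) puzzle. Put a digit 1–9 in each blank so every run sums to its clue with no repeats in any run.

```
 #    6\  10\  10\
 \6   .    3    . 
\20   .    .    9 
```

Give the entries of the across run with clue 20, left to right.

4 7 9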